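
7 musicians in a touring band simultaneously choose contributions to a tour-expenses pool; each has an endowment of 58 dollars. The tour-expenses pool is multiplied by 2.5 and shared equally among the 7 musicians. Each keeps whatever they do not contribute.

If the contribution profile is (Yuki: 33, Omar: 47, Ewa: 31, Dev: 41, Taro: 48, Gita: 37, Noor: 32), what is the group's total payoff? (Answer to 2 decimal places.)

809.50 dollars

Total contributed: 33 + 47 + 31 + 41 + 48 + 37 + 32 = 269; total kept: 7 × 58 − 269 = 137.
The tour-expenses pool pays out 2.5 × 269 = 672.50 in aggregate.
Group total = 137 + 672.50 = 809.50.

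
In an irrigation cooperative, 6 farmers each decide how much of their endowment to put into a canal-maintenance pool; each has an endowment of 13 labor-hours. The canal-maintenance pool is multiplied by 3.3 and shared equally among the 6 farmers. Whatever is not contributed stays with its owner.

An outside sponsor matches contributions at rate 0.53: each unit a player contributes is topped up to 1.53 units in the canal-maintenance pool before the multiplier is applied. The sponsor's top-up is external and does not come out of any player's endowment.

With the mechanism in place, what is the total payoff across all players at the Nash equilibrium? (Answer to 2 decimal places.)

Even with the mechanism, each unit contributed returns only 3.3 × 1.53 / 6 = 0.8415 per unit of net cost, so contributing nothing is still dominant.
Everyone keeps their endowment and the group total is 6 × 13 = 78.

78.00 labor-hours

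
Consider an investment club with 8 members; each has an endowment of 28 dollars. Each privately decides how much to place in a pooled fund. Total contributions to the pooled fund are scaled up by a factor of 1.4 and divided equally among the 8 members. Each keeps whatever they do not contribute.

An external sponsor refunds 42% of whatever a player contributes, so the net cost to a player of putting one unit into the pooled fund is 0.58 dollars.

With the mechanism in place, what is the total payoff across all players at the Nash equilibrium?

Even with the mechanism, each unit contributed returns only (1.4/8) / 0.58 = 0.3017 per unit of net cost, so contributing nothing is still dominant.
Everyone keeps their endowment and the group total is 8 × 28 = 224.

224.00 dollars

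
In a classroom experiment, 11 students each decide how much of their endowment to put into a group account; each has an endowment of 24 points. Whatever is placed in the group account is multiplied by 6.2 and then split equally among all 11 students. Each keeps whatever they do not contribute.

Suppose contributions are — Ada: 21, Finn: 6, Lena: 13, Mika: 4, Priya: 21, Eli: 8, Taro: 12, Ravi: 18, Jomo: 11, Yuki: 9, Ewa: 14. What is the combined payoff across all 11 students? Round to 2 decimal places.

976.40 points

Total contributed: 21 + 6 + 13 + 4 + 21 + 8 + 12 + 18 + 11 + 9 + 14 = 137; total kept: 11 × 24 − 137 = 127.
The group account pays out 6.2 × 137 = 849.40 in aggregate.
Group total = 127 + 849.40 = 976.40.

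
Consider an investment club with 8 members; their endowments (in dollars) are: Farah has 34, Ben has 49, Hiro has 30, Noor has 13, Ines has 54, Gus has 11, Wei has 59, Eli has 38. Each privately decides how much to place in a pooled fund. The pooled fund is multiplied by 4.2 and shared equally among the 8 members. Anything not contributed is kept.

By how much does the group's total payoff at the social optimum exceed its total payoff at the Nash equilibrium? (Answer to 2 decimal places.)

921.60 dollars

The private return per contributed unit is 4.2/8 = 0.5250 < 1 for every player regardless of endowment, so the Nash equilibrium is zero contribution and the group total is Σ E_j = 34 + 49 + 30 + 13 + 54 + 11 + 59 + 38 = 288.
Each contributed unit returns 4.200 to the group, so the social optimum is full contribution by everyone: group total = 4.200 × 288 = 1209.60.
Efficiency loss = (4.200 − 1) × 288 = 921.60.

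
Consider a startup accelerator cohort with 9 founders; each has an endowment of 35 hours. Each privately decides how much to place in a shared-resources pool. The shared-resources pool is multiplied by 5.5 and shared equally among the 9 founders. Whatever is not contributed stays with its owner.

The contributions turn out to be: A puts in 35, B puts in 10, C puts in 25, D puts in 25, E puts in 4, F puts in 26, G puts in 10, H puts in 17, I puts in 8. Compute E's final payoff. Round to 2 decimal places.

128.78 hours

Total contributed: 35 + 10 + 25 + 25 + 4 + 26 + 10 + 17 + 8 = 160.
Each receives 5.5 × 160 / 9 = 97.78 from the shared-resources pool.
E keeps 35 − 4 = 31, so E's payoff is 31 + 97.78 = 128.78.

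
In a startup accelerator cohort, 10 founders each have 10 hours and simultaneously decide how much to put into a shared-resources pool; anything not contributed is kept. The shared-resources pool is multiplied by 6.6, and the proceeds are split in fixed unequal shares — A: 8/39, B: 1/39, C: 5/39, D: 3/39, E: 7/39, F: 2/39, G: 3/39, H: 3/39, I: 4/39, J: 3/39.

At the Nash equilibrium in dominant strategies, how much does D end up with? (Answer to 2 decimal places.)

For player j, contributing a unit is worthwhile iff 6.6 × (j's share) ≥ 1, i.e. iff j's share is at least 0.1515.
A and E are above the threshold, contributing 10 each; the remaining 8 contribute 0. Total contributed: 20.
D keeps 10 and receives 6.6 × 20 × 3/39 = 10.15 from the shared-resources pool, for a payoff of 20.15.

20.15 hours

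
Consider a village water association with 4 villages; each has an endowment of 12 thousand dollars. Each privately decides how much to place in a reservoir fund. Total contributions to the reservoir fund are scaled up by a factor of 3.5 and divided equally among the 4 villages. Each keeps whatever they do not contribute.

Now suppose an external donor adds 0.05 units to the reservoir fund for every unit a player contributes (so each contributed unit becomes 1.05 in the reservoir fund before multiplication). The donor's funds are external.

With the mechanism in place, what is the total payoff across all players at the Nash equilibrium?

Even with the mechanism, each unit contributed returns only 3.5 × 1.05 / 4 = 0.9188 per unit of net cost, so contributing nothing is still dominant.
At the Nash equilibrium no one contributes; group total payoff = 4 × 12 = 48.

48.00 thousand dollars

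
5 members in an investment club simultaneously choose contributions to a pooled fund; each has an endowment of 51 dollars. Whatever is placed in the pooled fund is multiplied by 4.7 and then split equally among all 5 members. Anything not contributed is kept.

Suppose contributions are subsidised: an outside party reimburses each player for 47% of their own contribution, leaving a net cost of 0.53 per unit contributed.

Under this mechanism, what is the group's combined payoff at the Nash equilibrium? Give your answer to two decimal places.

1318.35 dollars

The effective private return per unit is now (4.7/5) / 0.53 = 1.7736 > 1, so every player's dominant strategy flips to full contribution.
At the Nash equilibrium everyone contributes 51. Group total payoff = 5 × (51 × 0.47 + 4.7 × 51) = 1318.35.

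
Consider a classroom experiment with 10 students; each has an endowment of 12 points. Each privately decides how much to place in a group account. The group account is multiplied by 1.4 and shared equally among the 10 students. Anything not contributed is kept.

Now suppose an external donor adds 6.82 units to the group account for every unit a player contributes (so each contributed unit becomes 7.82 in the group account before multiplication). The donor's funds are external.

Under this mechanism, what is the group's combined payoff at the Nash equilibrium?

Under the mechanism each unit contributed yields 1.4 × 7.82 / 10 = 1.0948 back to its contributor per unit of net cost, which exceeds 1, making full contribution the dominant choice for everyone.
So the Nash equilibrium is full contribution by all 10; the group earns 1.4 × 7.82 × 120 = 1313.76.

1313.76 points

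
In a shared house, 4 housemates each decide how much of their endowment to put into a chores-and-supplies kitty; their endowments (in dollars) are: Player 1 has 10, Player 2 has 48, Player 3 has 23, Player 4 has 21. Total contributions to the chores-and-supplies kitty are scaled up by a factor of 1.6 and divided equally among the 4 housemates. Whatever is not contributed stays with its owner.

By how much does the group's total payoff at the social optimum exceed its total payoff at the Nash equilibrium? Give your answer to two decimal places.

The private return per contributed unit is 1.6/4 = 0.4000 < 1 for every player regardless of endowment, so the Nash equilibrium is zero contribution and the group total is Σ E_j = 10 + 48 + 23 + 21 = 102.
Each contributed unit returns 1.600 to the group, so the social optimum is full contribution by everyone: group total = 1.600 × 102 = 163.20.
Efficiency loss = (1.600 − 1) × 102 = 61.20.

61.20 dollars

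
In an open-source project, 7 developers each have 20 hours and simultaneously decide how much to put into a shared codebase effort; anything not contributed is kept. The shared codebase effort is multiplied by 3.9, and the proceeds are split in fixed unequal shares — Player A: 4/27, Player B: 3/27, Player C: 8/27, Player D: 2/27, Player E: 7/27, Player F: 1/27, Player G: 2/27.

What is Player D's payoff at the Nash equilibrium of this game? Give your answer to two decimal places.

31.56 hours

A player with share s gets back 3.9·s per unit contributed, so full contribution is dominant for anyone with s > 1/3.9 = 0.2564 and zero contribution is dominant for anyone below.
Player C and Player E are above the threshold, contributing 20 each; the remaining 5 contribute 0. Total contributed: 40.
Player D keeps 20 and receives 3.9 × 40 × 2/27 = 11.56 from the shared codebase effort, for a payoff of 31.56.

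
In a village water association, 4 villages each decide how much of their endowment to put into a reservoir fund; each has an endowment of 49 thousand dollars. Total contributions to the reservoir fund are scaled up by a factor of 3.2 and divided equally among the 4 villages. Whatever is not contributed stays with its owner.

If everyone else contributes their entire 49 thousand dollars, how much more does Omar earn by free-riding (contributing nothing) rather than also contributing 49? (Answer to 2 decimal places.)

Switching from a contribution of 49 to 0 lets Omar keep an extra 49 thousand dollars, but lowers the reservoir fund by 49, which costs Omar their own share of that drop: 3.2/4 × 49 = 39.20.
Net gain = 49 − 39.20 = 9.80. The private return per contributed unit (0.8000) is below 1, so free-riding is indeed the best response regardless of what the others do.

9.80 thousand dollars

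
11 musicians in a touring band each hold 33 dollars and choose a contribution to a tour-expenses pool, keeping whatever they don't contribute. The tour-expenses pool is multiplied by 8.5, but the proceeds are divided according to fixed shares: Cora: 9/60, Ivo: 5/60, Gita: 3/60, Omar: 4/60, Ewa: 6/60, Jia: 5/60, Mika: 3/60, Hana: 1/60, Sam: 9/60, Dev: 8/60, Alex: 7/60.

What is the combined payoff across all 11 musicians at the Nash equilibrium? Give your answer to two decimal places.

1105.50 dollars

Player j's private return per contributed unit is 8.5 × (j's share). Contributing is weakly dominant for j when that share is at least 1/8.5 = 0.1176, and contributing 0 is dominant otherwise.
The shares above 0.1176 belong to Cora, Sam and Dev, contributing 33 each; the remaining 8 contribute 0. Total contributed: 99.
The tour-expenses pool pays out 8.5 × 99 = 841.50 in total (split across the unequal shares, but the aggregate is all that matters for the group sum).
The 8 free-riders keep 33 each, adding 264. Group total = 264 + 841.50 = 1105.50.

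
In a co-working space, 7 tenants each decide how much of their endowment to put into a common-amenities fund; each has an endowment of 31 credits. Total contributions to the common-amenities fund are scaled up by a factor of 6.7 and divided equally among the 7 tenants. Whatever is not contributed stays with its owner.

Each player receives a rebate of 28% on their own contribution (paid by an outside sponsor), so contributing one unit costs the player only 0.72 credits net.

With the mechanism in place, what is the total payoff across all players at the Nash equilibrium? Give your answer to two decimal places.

1514.66 credits

The effective private return per unit is now (6.7/7) / 0.72 = 1.3294 > 1, so every player's dominant strategy flips to full contribution.
So the Nash equilibrium is full contribution by all 7; the group earns 7 × (31 × 0.28 + 6.7 × 31) = 1514.66.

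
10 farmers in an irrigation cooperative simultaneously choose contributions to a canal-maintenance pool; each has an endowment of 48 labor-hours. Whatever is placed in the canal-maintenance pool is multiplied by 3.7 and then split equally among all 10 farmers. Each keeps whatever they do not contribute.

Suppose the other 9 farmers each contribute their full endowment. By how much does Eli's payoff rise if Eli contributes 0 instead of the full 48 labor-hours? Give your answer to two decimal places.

30.24 labor-hours

Switching from a contribution of 48 to 0 lets Eli keep an extra 48 labor-hours, but lowers the canal-maintenance pool by 48, which costs Eli their own share of that drop: 3.7/10 × 48 = 17.76.
Net gain = 48 − 17.76 = 30.24. The private return per contributed unit (0.3700) is below 1, so free-riding is indeed the best response regardless of what the others do.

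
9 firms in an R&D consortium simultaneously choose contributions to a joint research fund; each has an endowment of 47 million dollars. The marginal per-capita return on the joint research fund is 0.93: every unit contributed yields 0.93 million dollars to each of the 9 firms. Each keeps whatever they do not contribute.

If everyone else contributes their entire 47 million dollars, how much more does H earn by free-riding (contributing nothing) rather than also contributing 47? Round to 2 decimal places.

3.29 million dollars

Switching from a contribution of 47 to 0 lets H keep an extra 47 million dollars, but lowers the joint research fund by 47, which costs H their own share of that drop: 0.93 × 47 = 43.71.
Net gain = 47 − 43.71 = 3.29. The private return per contributed unit (0.93) is below 1, so free-riding is indeed the best response regardless of what the others do.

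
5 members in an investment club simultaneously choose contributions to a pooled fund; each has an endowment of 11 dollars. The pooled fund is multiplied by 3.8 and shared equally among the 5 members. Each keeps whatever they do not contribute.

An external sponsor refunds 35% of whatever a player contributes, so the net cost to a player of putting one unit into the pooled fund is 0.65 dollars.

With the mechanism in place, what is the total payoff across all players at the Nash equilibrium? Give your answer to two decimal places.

With the mechanism, a contributed unit returns (3.8/5) / 0.65 = 1.1692 per unit of net cost to the contributor — now above 1 — so contributing fully is weakly dominant for every player.
So the Nash equilibrium is full contribution by all 5; the group earns 5 × (11 × 0.35 + 3.8 × 11) = 228.25.

228.25 dollars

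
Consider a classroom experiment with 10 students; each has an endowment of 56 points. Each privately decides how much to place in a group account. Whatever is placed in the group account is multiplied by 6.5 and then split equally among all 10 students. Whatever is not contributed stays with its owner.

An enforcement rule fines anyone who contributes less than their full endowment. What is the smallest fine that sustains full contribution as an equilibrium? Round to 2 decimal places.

Given the others contribute fully, the best deviation is to contribute 0 (any partial contribution still incurs the fine and gives up units whose private return 0.6500 is below 1).
Deviating from 56 to 0 saves 56 points but forfeits the deviator's share of the drop in the group account: 6.5/10 × 56 = 36.40.
So the deviation gain is 56 − 36.40 = 19.60, and the fine must be at least 19.60 points to wipe it out.

19.60 points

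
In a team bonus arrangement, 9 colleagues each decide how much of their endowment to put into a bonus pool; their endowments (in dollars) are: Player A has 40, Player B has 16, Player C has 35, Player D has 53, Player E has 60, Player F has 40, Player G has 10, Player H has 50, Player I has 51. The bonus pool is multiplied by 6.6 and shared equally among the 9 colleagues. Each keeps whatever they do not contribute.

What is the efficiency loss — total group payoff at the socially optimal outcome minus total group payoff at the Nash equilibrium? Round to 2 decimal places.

The private return per contributed unit is 6.6/9 = 0.7333 < 1 for every player regardless of endowment, so the Nash equilibrium is zero contribution and the group total is Σ E_j = 40 + 16 + 35 + 53 + 60 + 40 + 10 + 50 + 51 = 355.
Each contributed unit returns 6.600 to the group, so the social optimum is full contribution by everyone: group total = 6.600 × 355 = 2343.00.
Efficiency loss = (6.600 − 1) × 355 = 1988.00.

1988.00 dollars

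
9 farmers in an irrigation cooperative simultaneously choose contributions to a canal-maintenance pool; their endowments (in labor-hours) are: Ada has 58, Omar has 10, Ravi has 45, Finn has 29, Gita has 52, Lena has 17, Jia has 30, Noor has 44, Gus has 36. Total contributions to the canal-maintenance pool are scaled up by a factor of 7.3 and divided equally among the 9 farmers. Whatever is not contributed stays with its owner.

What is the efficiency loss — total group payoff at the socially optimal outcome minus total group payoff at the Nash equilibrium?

The private return per contributed unit is 7.3/9 = 0.8111 < 1 for every player regardless of endowment, so the Nash equilibrium is zero contribution and the group total is Σ E_j = 58 + 10 + 45 + 29 + 52 + 17 + 30 + 44 + 36 = 321.
Each contributed unit returns 7.300 to the group, so the social optimum is full contribution by everyone: group total = 7.300 × 321 = 2343.30.
Efficiency loss = (7.300 − 1) × 321 = 2022.30.

2022.30 labor-hours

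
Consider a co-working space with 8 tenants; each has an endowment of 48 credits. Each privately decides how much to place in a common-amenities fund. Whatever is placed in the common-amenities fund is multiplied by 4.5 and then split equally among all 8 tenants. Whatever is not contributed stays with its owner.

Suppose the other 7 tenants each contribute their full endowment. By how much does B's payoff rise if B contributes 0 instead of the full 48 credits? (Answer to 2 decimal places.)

21.00 credits

Switching from a contribution of 48 to 0 lets B keep an extra 48 credits, but lowers the common-amenities fund by 48, which costs B their own share of that drop: 4.5/8 × 48 = 27.00.
Net gain = 48 − 27.00 = 21.00. The private return per contributed unit (0.5625) is below 1, so free-riding is indeed the best response regardless of what the others do.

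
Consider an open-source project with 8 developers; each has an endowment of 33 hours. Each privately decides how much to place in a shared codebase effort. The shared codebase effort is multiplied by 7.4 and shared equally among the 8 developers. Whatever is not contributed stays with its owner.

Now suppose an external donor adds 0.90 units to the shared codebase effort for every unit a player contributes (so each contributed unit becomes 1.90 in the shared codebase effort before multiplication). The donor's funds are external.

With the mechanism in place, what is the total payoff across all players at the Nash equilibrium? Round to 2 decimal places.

3711.84 hours

Under the mechanism each unit contributed yields 7.4 × 1.90 / 8 = 1.7575 back to its contributor per unit of net cost, which exceeds 1, making full contribution the dominant choice for everyone.
At the Nash equilibrium everyone contributes 33. Group total payoff = 7.4 × 1.90 × 264 = 3711.84.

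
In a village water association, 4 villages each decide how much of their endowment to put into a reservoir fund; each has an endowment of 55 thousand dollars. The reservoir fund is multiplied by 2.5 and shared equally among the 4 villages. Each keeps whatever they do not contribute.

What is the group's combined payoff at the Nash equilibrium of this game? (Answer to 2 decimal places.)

Each contributed unit returns 2.5/4 = 0.6250 to its contributor — below 1 — so contributing 0 is dominant for every player. At the Nash equilibrium everyone keeps their 55, and the group total is 4 × 55 = 220.

220.00 thousand dollars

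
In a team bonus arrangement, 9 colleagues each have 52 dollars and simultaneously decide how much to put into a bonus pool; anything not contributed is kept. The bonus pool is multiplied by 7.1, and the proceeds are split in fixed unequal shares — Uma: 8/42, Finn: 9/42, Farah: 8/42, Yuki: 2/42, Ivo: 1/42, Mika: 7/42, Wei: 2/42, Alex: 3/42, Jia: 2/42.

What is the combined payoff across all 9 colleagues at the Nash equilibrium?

1736.80 dollars

For player j, contributing a unit is worthwhile iff 7.1 × (j's share) ≥ 1, i.e. iff j's share is at least 0.1408.
The shares above 0.1408 belong to Uma, Finn, Farah and Mika, contributing 52 each; the remaining 5 contribute 0. Total contributed: 208.
The bonus pool pays out 7.1 × 208 = 1476.80 in total (split across the unequal shares, but the aggregate is all that matters for the group sum).
The 5 free-riders keep 52 each, adding 260. Group total = 260 + 1476.80 = 1736.80.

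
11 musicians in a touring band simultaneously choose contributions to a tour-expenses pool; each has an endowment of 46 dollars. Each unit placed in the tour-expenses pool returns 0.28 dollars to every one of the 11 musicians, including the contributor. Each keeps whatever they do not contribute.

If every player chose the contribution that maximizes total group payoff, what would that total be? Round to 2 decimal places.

1558.48 dollars

Each contributed unit returns 3.080 to the group as a whole (0.28 to each of 11 players), which exceeds 1, so the social optimum is full contribution: group total = 3.080 × 506 = 1558.48.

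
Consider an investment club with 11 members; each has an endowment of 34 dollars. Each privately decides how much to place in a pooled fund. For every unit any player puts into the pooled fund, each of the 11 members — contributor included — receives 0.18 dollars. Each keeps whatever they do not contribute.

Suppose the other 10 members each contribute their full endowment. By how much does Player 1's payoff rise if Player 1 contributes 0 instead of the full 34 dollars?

Switching from a contribution of 34 to 0 lets Player 1 keep an extra 34 dollars, but lowers the pooled fund by 34, which costs Player 1 their own share of that drop: 0.18 × 34 = 6.12.
Net gain = 34 − 6.12 = 27.88. The private return per contributed unit (0.18) is below 1, so free-riding is indeed the best response regardless of what the others do.

27.88 dollars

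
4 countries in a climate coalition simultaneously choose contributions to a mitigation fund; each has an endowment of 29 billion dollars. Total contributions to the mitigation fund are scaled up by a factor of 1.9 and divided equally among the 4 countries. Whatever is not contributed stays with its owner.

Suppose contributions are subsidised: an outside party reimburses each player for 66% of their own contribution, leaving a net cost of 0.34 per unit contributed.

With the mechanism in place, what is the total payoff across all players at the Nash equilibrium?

296.96 billion dollars

The effective private return per unit is now (1.9/4) / 0.34 = 1.3971 > 1, so every player's dominant strategy flips to full contribution.
So the Nash equilibrium is full contribution by all 4; the group earns 4 × (29 × 0.66 + 1.9 × 29) = 296.96.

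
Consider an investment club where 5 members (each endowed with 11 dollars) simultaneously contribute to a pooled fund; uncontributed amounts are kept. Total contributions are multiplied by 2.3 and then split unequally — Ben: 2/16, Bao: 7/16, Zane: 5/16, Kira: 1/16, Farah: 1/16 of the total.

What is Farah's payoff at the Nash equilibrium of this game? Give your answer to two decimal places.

For player j, contributing a unit is worthwhile iff 2.3 × (j's share) ≥ 1, i.e. iff j's share is at least 0.4348.
The only share above 0.4348 is Bao's 7/16, contributing 11; the remaining 4 contribute 0. Total contributed: 11.
Farah keeps 11 and receives 2.3 × 11 × 1/16 = 1.58 from the pooled fund, for a payoff of 12.58.

12.58 dollars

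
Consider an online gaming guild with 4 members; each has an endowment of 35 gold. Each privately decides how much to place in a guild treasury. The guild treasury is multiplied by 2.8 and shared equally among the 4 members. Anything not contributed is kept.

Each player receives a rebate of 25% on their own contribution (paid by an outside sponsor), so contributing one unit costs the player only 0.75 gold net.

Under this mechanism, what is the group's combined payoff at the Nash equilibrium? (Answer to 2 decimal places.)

140.00 gold

Even with the mechanism, each unit contributed returns only (2.8/4) / 0.75 = 0.9333 per unit of net cost, so contributing nothing is still dominant.
Everyone keeps their endowment and the group total is 4 × 35 = 140.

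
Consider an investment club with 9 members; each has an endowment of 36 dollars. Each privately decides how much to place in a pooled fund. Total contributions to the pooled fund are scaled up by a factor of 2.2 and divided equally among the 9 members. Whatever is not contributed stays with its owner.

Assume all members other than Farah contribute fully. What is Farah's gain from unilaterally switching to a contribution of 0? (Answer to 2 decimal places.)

Switching from a contribution of 36 to 0 lets Farah keep an extra 36 dollars, but lowers the pooled fund by 36, which costs Farah their own share of that drop: 2.2/9 × 36 = 8.80.
Net gain = 36 − 8.80 = 27.20. The private return per contributed unit (0.2444) is below 1, so free-riding is indeed the best response regardless of what the others do.

27.20 dollars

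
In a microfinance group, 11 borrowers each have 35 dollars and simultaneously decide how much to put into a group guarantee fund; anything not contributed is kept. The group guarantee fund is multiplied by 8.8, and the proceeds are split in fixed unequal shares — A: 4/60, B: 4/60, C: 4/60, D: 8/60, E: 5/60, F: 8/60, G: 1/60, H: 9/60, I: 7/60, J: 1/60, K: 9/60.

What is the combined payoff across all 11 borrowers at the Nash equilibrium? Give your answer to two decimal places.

Each unit j contributes comes back to j as 8.8 × (j's share), so j prefers to contribute only if that share exceeds 1/8.8 = 0.1136; otherwise keeping the unit dominates.
The shares above 0.1136 belong to D, F, H, I and K, contributing 35 each; the remaining 6 contribute 0. Total contributed: 175.
The group guarantee fund pays out 8.8 × 175 = 1540.00 in total (split across the unequal shares, but the aggregate is all that matters for the group sum).
The 6 free-riders keep 35 each, adding 210. Group total = 210 + 1540.00 = 1750.00.

1750.00 dollars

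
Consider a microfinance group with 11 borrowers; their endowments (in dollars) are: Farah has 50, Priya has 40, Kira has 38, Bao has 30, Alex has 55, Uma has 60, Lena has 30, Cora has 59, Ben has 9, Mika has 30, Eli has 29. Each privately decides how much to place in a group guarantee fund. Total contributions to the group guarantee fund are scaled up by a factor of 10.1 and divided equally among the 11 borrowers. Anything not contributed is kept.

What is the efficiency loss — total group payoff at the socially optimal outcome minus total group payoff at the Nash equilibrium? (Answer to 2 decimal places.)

The private return per contributed unit is 10.1/11 = 0.9182 < 1 for every player regardless of endowment, so the Nash equilibrium is zero contribution and the group total is Σ E_j = 50 + 40 + 38 + 30 + 55 + 60 + 30 + 59 + 9 + 30 + 29 = 430.
Each contributed unit returns 10.100 to the group, so the social optimum is full contribution by everyone: group total = 10.100 × 430 = 4343.00.
Efficiency loss = (10.100 − 1) × 430 = 3913.00.

3913.00 dollars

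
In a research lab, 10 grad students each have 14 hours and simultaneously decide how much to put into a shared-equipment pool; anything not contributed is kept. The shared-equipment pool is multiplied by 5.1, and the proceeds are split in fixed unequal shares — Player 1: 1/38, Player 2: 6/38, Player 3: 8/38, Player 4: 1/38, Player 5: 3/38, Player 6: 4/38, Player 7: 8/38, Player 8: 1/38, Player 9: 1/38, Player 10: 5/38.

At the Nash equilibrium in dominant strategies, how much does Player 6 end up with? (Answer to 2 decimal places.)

29.03 hours

Player j's private return per contributed unit is 5.1 × (j's share). Contributing is weakly dominant for j when that share is at least 1/5.1 = 0.1961, and contributing 0 is dominant otherwise.
Player 3 and Player 7 clear that bar, contributing 14 each; the remaining 8 contribute 0. Total contributed: 28.
Player 6 keeps 14 and receives 5.1 × 28 × 4/38 = 15.03 from the shared-equipment pool, for a payoff of 29.03.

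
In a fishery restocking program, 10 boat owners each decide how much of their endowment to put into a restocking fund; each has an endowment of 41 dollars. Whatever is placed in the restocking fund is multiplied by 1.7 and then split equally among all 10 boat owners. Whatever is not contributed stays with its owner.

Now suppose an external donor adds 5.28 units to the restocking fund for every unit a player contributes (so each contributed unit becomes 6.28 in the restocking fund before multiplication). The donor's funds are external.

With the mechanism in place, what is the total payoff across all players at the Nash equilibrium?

4377.16 dollars

Under the mechanism each unit contributed yields 1.7 × 6.28 / 10 = 1.0676 back to its contributor per unit of net cost, which exceeds 1, making full contribution the dominant choice for everyone.
So the Nash equilibrium is full contribution by all 10; the group earns 1.7 × 6.28 × 410 = 4377.16.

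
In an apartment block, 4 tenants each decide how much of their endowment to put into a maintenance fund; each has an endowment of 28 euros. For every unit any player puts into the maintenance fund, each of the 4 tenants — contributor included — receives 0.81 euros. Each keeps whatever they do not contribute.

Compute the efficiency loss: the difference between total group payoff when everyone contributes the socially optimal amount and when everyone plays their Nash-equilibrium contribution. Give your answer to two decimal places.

250.88 euros

The private return per contributed unit is 0.81 < 1, so contributing 0 is dominant for every player. At the Nash equilibrium everyone keeps their 28, and the group total is 4 × 28 = 112.
Each contributed unit returns 3.240 to the group as a whole (0.81 to each of 4 players), which exceeds 1, so the social optimum is full contribution: group total = 3.240 × 112 = 362.88.
Efficiency loss = 362.88 − 112 = 250.88.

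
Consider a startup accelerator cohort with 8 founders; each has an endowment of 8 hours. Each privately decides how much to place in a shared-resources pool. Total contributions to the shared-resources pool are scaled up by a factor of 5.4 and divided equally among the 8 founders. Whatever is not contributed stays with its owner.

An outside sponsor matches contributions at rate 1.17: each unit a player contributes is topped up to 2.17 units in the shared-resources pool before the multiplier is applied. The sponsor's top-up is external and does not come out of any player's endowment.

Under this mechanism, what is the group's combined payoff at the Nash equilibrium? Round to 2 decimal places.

749.95 hours

Under the mechanism each unit contributed yields 5.4 × 2.17 / 8 = 1.4648 back to its contributor per unit of net cost, which exceeds 1, making full contribution the dominant choice for everyone.
At the Nash equilibrium everyone contributes 8. Group total payoff = 5.4 × 2.17 × 64 = 749.95.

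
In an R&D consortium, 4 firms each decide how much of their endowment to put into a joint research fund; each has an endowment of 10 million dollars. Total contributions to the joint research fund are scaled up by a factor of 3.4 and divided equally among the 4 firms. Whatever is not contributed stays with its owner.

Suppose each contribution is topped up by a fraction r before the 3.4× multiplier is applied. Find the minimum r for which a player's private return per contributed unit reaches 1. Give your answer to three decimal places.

0.176

With matching at rate r, one contributed unit becomes (1 + r) in the joint research fund and returns 3.4 × (1 + r) / 4 to the contributor.
Setting this equal to 1: 1 + r = 4/3.4 = 1.1765.
So the minimum matching rate is r = 1.1765 − 1 = 0.176.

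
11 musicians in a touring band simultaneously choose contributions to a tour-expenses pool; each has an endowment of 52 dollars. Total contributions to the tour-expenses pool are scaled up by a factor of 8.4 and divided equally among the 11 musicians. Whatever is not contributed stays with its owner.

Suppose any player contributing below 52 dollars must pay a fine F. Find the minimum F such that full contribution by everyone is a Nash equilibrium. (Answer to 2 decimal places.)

12.29 dollars

Given the others contribute fully, the best deviation is to contribute 0 (any partial contribution still incurs the fine and gives up units whose private return 0.7636 is below 1).
Deviating from 52 to 0 saves 52 dollars but forfeits the deviator's share of the drop in the tour-expenses pool: 8.4/11 × 52 = 39.71.
So the deviation gain is 52 − 39.71 = 12.29, and the fine must be at least 12.29 dollars to wipe it out.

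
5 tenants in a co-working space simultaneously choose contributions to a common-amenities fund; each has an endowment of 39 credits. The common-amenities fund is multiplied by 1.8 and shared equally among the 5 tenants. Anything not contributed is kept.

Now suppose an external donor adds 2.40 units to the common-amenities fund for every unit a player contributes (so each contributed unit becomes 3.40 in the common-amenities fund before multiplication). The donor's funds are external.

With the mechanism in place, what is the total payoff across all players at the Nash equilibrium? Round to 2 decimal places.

With the mechanism, a contributed unit returns 1.8 × 3.40 / 5 = 1.2240 per unit of net cost to the contributor — now above 1 — so contributing fully is weakly dominant for every player.
At the Nash equilibrium everyone contributes 39. Group total payoff = 1.8 × 3.40 × 195 = 1193.40.

1193.40 credits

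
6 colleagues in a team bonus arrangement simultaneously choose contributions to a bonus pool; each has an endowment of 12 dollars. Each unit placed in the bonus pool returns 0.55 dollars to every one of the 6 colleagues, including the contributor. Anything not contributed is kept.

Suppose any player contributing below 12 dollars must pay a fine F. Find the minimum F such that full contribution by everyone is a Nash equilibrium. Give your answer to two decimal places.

Given the others contribute fully, the best deviation is to contribute 0 (any partial contribution still incurs the fine and gives up units whose private return 0.55 is below 1).
Deviating from 12 to 0 saves 12 dollars but forfeits the deviator's share of the drop in the bonus pool: 0.55 × 12 = 6.60.
So the deviation gain is 12 − 6.60 = 5.40, and the fine must be at least 5.40 dollars to wipe it out.

5.40 dollars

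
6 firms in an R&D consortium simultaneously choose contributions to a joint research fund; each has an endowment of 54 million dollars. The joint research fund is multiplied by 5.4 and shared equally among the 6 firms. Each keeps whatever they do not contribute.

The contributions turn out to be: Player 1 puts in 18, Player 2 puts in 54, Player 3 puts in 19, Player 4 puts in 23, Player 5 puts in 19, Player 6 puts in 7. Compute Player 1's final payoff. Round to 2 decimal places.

162.00 million dollars

Total contributed: 18 + 54 + 19 + 23 + 19 + 7 = 140.
Each receives 5.4 × 140 / 6 = 126.00 from the joint research fund.
Player 1 keeps 54 − 18 = 36, so Player 1's payoff is 36 + 126.00 = 162.00.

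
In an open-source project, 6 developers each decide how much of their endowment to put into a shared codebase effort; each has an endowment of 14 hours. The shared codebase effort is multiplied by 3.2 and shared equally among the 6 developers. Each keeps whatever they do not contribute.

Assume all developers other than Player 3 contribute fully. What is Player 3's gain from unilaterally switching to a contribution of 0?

6.53 hours

Switching from a contribution of 14 to 0 lets Player 3 keep an extra 14 hours, but lowers the shared codebase effort by 14, which costs Player 3 their own share of that drop: 3.2/6 × 14 = 7.47.
Net gain = 14 − 7.47 = 6.53. The private return per contributed unit (0.5333) is below 1, so free-riding is indeed the best response regardless of what the others do.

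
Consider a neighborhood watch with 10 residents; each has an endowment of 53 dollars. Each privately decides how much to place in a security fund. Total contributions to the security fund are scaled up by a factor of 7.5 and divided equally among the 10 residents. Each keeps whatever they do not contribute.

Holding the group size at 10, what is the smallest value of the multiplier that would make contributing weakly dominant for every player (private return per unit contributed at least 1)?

A contributed unit returns (multiplier)/10 to its contributor.
This reaches 1 exactly when the multiplier is 10.

10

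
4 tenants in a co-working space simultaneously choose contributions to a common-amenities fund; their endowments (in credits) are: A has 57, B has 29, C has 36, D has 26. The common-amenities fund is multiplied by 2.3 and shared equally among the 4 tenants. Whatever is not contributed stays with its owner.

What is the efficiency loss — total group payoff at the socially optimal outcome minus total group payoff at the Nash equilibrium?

The private return per contributed unit is 2.3/4 = 0.5750 < 1 for every player regardless of endowment, so the Nash equilibrium is zero contribution and the group total is Σ E_j = 57 + 29 + 36 + 26 = 148.
Each contributed unit returns 2.300 to the group, so the social optimum is full contribution by everyone: group total = 2.300 × 148 = 340.40.
Efficiency loss = (2.300 − 1) × 148 = 192.40.

192.40 credits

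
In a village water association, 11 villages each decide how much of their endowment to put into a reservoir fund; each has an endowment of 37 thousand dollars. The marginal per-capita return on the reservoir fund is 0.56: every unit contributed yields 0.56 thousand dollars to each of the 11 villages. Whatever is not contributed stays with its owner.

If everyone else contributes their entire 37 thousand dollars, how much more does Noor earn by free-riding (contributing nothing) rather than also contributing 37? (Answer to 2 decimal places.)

16.28 thousand dollars

Switching from a contribution of 37 to 0 lets Noor keep an extra 37 thousand dollars, but lowers the reservoir fund by 37, which costs Noor their own share of that drop: 0.56 × 37 = 20.72.
Net gain = 37 − 20.72 = 16.28. The private return per contributed unit (0.56) is below 1, so free-riding is indeed the best response regardless of what the others do.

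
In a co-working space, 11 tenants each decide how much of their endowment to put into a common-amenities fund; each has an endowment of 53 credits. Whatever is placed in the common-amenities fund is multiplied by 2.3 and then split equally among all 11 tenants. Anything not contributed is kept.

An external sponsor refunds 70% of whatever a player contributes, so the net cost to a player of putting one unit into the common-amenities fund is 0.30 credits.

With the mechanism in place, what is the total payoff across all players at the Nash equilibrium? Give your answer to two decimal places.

With the mechanism, a contributed unit returns (2.3/11) / 0.30 = 0.6970 per unit of net cost — still below 1 — so contributing 0 remains dominant for every player.
Everyone keeps their endowment and the group total is 11 × 53 = 583.

583.00 credits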